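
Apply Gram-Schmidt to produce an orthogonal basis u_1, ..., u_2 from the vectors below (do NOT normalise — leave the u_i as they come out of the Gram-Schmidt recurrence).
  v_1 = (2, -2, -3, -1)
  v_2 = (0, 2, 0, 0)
Orthogonal basis:
  u_1 = (2, -2, -3, -1)
  u_2 = (4/9, 14/9, -2/3, -2/9)

Apply the Gram-Schmidt recurrence
  u_1 = v_1
  u_i = v_i − Σ_{j<i} ((v_i · u_j) / (u_j · u_j)) · u_j.

Step by step this gives:
  u_1 = (2, -2, -3, -1)
  u_2 = (4/9, 14/9, -2/3, -2/9)

Orthogonality check:
  u_2 · u_1 = 0 (should be 0)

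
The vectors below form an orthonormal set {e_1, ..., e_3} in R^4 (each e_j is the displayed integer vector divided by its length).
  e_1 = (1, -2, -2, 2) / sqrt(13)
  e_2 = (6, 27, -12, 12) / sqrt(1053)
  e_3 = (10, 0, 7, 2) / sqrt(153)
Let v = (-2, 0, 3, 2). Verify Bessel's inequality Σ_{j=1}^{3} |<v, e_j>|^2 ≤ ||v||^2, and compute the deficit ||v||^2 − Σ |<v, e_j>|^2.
Σ |<v, e_j>|^2 = 33/17; ||v||^2 = 17; deficit = 256/17

Write each e_j = u_j / sqrt(<u_j, u_j>) where u_j is the displayed integer vector. Then <v, e_j> = <v, u_j> / sqrt(<u_j, u_j>), so |<v, e_j>|^2 = <v, u_j>^2 / <u_j, u_j>.
Coefficients: <v, e_1> = -4/sqrt(13), <v, e_2> = -24/sqrt(1053), <v, e_3> = 5/sqrt(153).
Square and sum: Σ |<v, e_j>|^2 = 33/17.
Compute ||v||^2 = v·v = 17.
Deficit = 17 − 33/17 = 256/17 ≥ 0, confirming Bessel's inequality. (The deficit equals ||v − Σ <v,e_j> e_j||^2, the squared distance from v to span{e_j}.)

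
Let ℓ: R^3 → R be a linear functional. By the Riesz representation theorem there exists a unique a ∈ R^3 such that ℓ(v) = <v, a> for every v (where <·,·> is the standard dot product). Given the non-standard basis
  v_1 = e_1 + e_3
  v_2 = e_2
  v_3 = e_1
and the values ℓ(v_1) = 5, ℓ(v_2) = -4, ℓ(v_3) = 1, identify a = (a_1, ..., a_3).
a = (1, -4, 4)

Write a = (a_1, ..., a_3) in the standard basis. For each basis vector v_i, ℓ(v_i) = <v_i, a> is a linear equation in the a_j's. Collect the n equations into a matrix system V a = ℓ, where row i of V is v_i (expressed in the standard basis). Since V is invertible (lower-triangular with 1s on the diagonal, up to permutation), solve by back-substitution:
  V =
[[1, 0, 1],
 [0, 1, 0],
 [1, 0, 0]]
  V a = (5, -4, 1)
Solving gives a = (1, -4, 4).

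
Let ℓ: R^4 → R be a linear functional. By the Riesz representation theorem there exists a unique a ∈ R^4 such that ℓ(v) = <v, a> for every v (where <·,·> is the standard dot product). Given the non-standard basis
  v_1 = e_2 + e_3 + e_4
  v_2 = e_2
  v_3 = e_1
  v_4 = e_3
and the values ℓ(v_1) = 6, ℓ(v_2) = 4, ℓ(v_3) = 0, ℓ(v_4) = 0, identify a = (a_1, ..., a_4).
a = (0, 4, 0, 2)

Write a = (a_1, ..., a_4) in the standard basis. For each basis vector v_i, ℓ(v_i) = <v_i, a> is a linear equation in the a_j's. Collect the n equations into a matrix system V a = ℓ, where row i of V is v_i (expressed in the standard basis). Since V is invertible (lower-triangular with 1s on the diagonal, up to permutation), solve by back-substitution:
  V =
[[0, 1, 1, 1],
 [0, 1, 0, 0],
 [1, 0, 0, 0],
 [0, 0, 1, 0]]
  V a = (6, 4, 0, 0)
Solving gives a = (0, 4, 0, 2).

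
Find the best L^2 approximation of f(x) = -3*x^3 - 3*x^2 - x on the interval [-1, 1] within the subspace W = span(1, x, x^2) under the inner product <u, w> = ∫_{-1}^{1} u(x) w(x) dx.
g(x) = -3*x^2 - 14*x/5

The best approximation g ∈ W is the orthogonal projection of f onto W. Writing g = a_0 + a_1 x + a_2 x^2, the coefficients solve the normal equations G · a = b where
  G_{ij} = <φ_i, φ_j> and b_i = <f, φ_i>, with φ_0 = 1, φ_1 = x, φ_2 = x^2.
G =
  [2, 0, 2/3]
  [0, 2/3, 0]
  [2/3, 0, 2/5],
b = (-2, -28/15, -6/5).
Solving gives a_0 = 0, a_1 = -14/5, a_2 = -3, so
  g(x) = -3*x^2 - 14*x/5.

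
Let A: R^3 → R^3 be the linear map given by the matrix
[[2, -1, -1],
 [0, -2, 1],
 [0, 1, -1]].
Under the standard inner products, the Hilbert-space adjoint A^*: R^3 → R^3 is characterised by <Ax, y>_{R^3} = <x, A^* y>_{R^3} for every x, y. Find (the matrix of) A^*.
A^* = A^T =
[[2, 0, 0],
 [-1, -2, 1],
 [-1, 1, -1]]

For real matrices with standard dot products, the defining identity <Ax, y> = <x, A^* y> gives (Ax)^T y = x^T (A^*) y, i.e. x^T A^T y = x^T (A^*) y. Since this holds for all x, y, we must have A^* = A^T. Therefore
A^* =
[[2, 0, 0],
 [-1, -2, 1],
 [-1, 1, -1]].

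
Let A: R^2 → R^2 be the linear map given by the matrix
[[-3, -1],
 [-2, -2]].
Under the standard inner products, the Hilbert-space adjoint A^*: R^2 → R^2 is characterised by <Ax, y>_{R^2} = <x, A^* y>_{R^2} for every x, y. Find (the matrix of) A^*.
A^* = A^T =
[[-3, -2],
 [-1, -2]]

For real matrices with standard dot products, the defining identity <Ax, y> = <x, A^* y> gives (Ax)^T y = x^T (A^*) y, i.e. x^T A^T y = x^T (A^*) y. Since this holds for all x, y, we must have A^* = A^T. Therefore
A^* =
[[-3, -2],
 [-1, -2]].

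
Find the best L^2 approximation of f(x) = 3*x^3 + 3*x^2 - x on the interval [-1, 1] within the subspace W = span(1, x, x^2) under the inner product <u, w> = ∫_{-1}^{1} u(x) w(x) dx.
g(x) = 3*x^2 + 4*x/5

The best approximation g ∈ W is the orthogonal projection of f onto W. Writing g = a_0 + a_1 x + a_2 x^2, the coefficients solve the normal equations G · a = b where
  G_{ij} = <φ_i, φ_j> and b_i = <f, φ_i>, with φ_0 = 1, φ_1 = x, φ_2 = x^2.
G =
  [2, 0, 2/3]
  [0, 2/3, 0]
  [2/3, 0, 2/5],
b = (2, 8/15, 6/5).
Solving gives a_0 = 0, a_1 = 4/5, a_2 = 3, so
  g(x) = 3*x^2 + 4*x/5.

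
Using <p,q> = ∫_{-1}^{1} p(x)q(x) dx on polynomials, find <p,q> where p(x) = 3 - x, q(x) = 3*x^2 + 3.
<p,q> = 24

Expand the product: p(x)·q(x) = -3*x^3 + 9*x^2 - 3*x + 9.
∫_{-1}^{1} of each monomial x^k gives [2/(k+1) if k even, 0 if k odd]. Integrating term-by-term (or equivalently evaluating the antiderivative F(x) = -3*x^4/4 + 3*x^3 - 3*x^2/2 + 9*x at the endpoints):
  F(1) − F(−1) = 39/4 − (-57/4) = 24.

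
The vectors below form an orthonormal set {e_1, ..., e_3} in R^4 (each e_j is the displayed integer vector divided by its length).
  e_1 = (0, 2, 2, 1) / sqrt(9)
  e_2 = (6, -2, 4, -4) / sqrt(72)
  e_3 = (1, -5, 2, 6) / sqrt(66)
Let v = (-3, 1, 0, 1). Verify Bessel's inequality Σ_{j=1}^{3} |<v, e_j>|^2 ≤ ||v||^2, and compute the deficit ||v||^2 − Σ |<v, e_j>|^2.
Σ |<v, e_j>|^2 = 299/33; ||v||^2 = 11; deficit = 64/33

Write each e_j = u_j / sqrt(<u_j, u_j>) where u_j is the displayed integer vector. Then <v, e_j> = <v, u_j> / sqrt(<u_j, u_j>), so |<v, e_j>|^2 = <v, u_j>^2 / <u_j, u_j>.
Coefficients: <v, e_1> = 3/sqrt(9), <v, e_2> = -24/sqrt(72), <v, e_3> = -2/sqrt(66).
Square and sum: Σ |<v, e_j>|^2 = 299/33.
Compute ||v||^2 = v·v = 11.
Deficit = 11 − 299/33 = 64/33 ≥ 0, confirming Bessel's inequality. (The deficit equals ||v − Σ <v,e_j> e_j||^2, the squared distance from v to span{e_j}.)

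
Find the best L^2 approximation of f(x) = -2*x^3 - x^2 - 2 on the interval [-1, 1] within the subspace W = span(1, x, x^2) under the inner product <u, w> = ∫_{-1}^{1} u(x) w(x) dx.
g(x) = -x^2 - 6*x/5 - 2

The best approximation g ∈ W is the orthogonal projection of f onto W. Writing g = a_0 + a_1 x + a_2 x^2, the coefficients solve the normal equations G · a = b where
  G_{ij} = <φ_i, φ_j> and b_i = <f, φ_i>, with φ_0 = 1, φ_1 = x, φ_2 = x^2.
G =
  [2, 0, 2/3]
  [0, 2/3, 0]
  [2/3, 0, 2/5],
b = (-14/3, -4/5, -26/15).
Solving gives a_0 = -2, a_1 = -6/5, a_2 = -1, so
  g(x) = -x^2 - 6*x/5 - 2.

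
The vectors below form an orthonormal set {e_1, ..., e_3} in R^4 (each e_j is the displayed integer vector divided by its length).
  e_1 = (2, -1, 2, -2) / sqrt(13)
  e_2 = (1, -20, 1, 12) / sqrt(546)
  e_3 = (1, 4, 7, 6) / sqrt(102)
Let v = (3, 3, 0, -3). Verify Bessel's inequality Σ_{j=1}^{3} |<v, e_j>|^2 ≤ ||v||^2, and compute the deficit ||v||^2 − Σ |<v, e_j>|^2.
Σ |<v, e_j>|^2 = 2637/119; ||v||^2 = 27; deficit = 576/119

Write each e_j = u_j / sqrt(<u_j, u_j>) where u_j is the displayed integer vector. Then <v, e_j> = <v, u_j> / sqrt(<u_j, u_j>), so |<v, e_j>|^2 = <v, u_j>^2 / <u_j, u_j>.
Coefficients: <v, e_1> = 9/sqrt(13), <v, e_2> = -93/sqrt(546), <v, e_3> = -3/sqrt(102).
Square and sum: Σ |<v, e_j>|^2 = 2637/119.
Compute ||v||^2 = v·v = 27.
Deficit = 27 − 2637/119 = 576/119 ≥ 0, confirming Bessel's inequality. (The deficit equals ||v − Σ <v,e_j> e_j||^2, the squared distance from v to span{e_j}.)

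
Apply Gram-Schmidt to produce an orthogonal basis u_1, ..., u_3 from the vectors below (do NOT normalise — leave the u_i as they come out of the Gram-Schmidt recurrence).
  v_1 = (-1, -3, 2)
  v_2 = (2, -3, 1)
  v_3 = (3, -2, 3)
Orthogonal basis:
  u_1 = (-1, -3, 2)
  u_2 = (37/14, -15/14, -2/7)
  u_3 = (78/115, 26/23, 234/115)

Apply the Gram-Schmidt recurrence
  u_1 = v_1
  u_i = v_i − Σ_{j<i} ((v_i · u_j) / (u_j · u_j)) · u_j.

Step by step this gives:
  u_1 = (-1, -3, 2)
  u_2 = (37/14, -15/14, -2/7)
  u_3 = (78/115, 26/23, 234/115)

Orthogonality check:
  u_2 · u_1 = 0 (should be 0)
  u_3 · u_1 = 0 (should be 0)
  u_3 · u_2 = 0 (should be 0)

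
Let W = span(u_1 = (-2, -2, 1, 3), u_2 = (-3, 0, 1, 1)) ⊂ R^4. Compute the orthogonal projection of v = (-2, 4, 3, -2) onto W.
proj_W(v) = (-3, 3, 1/2, -5/2)

Set up U = [u_1 | ... | u_2] ∈ R^(4×2). The projector onto W = col(U) is P = U (U^T U)^(-1) U^T.
Compute U^T U =
  [18, 10]
  [10, 11],
and U^T v = (-7, 7).
Solve U^T U · c = U^T v for the coefficients: c = (-3/2, 2). The projection is proj_W(v) = U c.
Check: (v - proj_W(v)) · u_1 = 0  (should be 0).
Check: (v - proj_W(v)) · u_2 = 0  (should be 0).
Result: proj_W(v) = (-3, 3, 1/2, -5/2).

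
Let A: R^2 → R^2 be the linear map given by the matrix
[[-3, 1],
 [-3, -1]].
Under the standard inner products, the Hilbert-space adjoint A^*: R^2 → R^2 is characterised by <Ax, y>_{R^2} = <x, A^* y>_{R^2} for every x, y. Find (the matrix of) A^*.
A^* = A^T =
[[-3, -3],
 [1, -1]]

For real matrices with standard dot products, the defining identity <Ax, y> = <x, A^* y> gives (Ax)^T y = x^T (A^*) y, i.e. x^T A^T y = x^T (A^*) y. Since this holds for all x, y, we must have A^* = A^T. Therefore
A^* =
[[-3, -3],
 [1, -1]].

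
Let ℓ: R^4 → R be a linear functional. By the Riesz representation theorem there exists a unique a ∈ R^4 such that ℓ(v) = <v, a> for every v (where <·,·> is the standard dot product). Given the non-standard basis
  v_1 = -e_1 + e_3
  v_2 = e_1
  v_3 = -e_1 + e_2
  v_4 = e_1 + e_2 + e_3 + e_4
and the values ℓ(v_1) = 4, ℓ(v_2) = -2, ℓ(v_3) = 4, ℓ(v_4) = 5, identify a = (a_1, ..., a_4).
a = (-2, 2, 2, 3)

Write a = (a_1, ..., a_4) in the standard basis. For each basis vector v_i, ℓ(v_i) = <v_i, a> is a linear equation in the a_j's. Collect the n equations into a matrix system V a = ℓ, where row i of V is v_i (expressed in the standard basis). Since V is invertible (lower-triangular with 1s on the diagonal, up to permutation), solve by back-substitution:
  V =
[[-1, 0, 1, 0],
 [1, 0, 0, 0],
 [-1, 1, 0, 0],
 [1, 1, 1, 1]]
  V a = (4, -2, 4, 5)
Solving gives a = (-2, 2, 2, 3).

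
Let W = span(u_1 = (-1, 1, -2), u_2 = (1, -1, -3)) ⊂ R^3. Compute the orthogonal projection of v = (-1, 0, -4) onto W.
proj_W(v) = (-1/2, 1/2, -4)

Set up U = [u_1 | ... | u_2] ∈ R^(3×2). The projector onto W = col(U) is P = U (U^T U)^(-1) U^T.
Compute U^T U =
  [6, 4]
  [4, 11],
and U^T v = (9, 11).
Solve U^T U · c = U^T v for the coefficients: c = (11/10, 3/5). The projection is proj_W(v) = U c.
Check: (v - proj_W(v)) · u_1 = 0  (should be 0).
Check: (v - proj_W(v)) · u_2 = 0  (should be 0).
Result: proj_W(v) = (-1/2, 1/2, -4).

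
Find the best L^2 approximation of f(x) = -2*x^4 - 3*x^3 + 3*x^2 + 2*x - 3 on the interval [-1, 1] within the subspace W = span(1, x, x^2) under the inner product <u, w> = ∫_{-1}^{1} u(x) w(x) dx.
g(x) = 9*x^2/7 + x/5 - 99/35

The best approximation g ∈ W is the orthogonal projection of f onto W. Writing g = a_0 + a_1 x + a_2 x^2, the coefficients solve the normal equations G · a = b where
  G_{ij} = <φ_i, φ_j> and b_i = <f, φ_i>, with φ_0 = 1, φ_1 = x, φ_2 = x^2.
G =
  [2, 0, 2/3]
  [0, 2/3, 0]
  [2/3, 0, 2/5],
b = (-24/5, 2/15, -48/35).
Solving gives a_0 = -99/35, a_1 = 1/5, a_2 = 9/7, so
  g(x) = 9*x^2/7 + x/5 - 99/35.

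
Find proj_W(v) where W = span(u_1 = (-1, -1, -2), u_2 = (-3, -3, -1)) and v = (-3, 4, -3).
proj_W(v) = (1/2, 1/2, -3)

Set up U = [u_1 | ... | u_2] ∈ R^(3×2). The projector onto W = col(U) is P = U (U^T U)^(-1) U^T.
Compute U^T U =
  [6, 8]
  [8, 19],
and U^T v = (5, 0).
Solve U^T U · c = U^T v for the coefficients: c = (19/10, -4/5). The projection is proj_W(v) = U c.
Check: (v - proj_W(v)) · u_1 = 0  (should be 0).
Check: (v - proj_W(v)) · u_2 = 0  (should be 0).
Result: proj_W(v) = (1/2, 1/2, -3).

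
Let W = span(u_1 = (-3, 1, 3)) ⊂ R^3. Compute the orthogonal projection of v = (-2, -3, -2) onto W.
proj_W(v) = (9/19, -3/19, -9/19)

Set up U = [u_1 | ... | u_1] ∈ R^(3×1). The projector onto W = col(U) is P = U (U^T U)^(-1) U^T.
Compute U^T U =
  [19],
and U^T v = (-3).
Solve U^T U · c = U^T v for the coefficients: c = (-3/19). The projection is proj_W(v) = U c.
Check: (v - proj_W(v)) · u_1 = 0  (should be 0).
Result: proj_W(v) = (9/19, -3/19, -9/19).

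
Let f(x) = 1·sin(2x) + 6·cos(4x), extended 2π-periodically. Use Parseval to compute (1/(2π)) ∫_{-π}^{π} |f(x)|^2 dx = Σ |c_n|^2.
Σ |c_n|^2 = 37/2

Expand |f|^2 and use orthogonality of {sin(nx), cos(mx)} on [-π, π]:
  ∫_{-π}^{π} sin(nx)^2 dx = π, ∫ cos(mx)^2 dx = π, and cross terms integrate to 0.
So ∫_{-π}^{π} f(x)^2 dx = 1^2 · π + 6^2 · π = (1 + 36)π.
Divide by 2π: (1 + 36)/2 = 37/2.
By Parseval, this equals Σ |c_n|^2.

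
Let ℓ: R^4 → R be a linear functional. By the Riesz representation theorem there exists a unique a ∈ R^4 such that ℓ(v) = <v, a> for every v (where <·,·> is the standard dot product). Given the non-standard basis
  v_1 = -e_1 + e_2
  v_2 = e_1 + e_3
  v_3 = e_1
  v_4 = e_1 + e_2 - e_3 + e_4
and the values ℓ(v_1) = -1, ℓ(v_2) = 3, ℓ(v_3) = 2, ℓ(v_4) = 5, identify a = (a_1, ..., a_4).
a = (2, 1, 1, 3)

Write a = (a_1, ..., a_4) in the standard basis. For each basis vector v_i, ℓ(v_i) = <v_i, a> is a linear equation in the a_j's. Collect the n equations into a matrix system V a = ℓ, where row i of V is v_i (expressed in the standard basis). Since V is invertible (lower-triangular with 1s on the diagonal, up to permutation), solve by back-substitution:
  V =
[[-1, 1, 0, 0],
 [1, 0, 1, 0],
 [1, 0, 0, 0],
 [1, 1, -1, 1]]
  V a = (-1, 3, 2, 5)
Solving gives a = (2, 1, 1, 3).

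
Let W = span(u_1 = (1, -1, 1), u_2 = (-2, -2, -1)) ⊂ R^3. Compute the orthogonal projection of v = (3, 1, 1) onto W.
proj_W(v) = (33/13, 15/13, 21/13)

Set up U = [u_1 | ... | u_2] ∈ R^(3×2). The projector onto W = col(U) is P = U (U^T U)^(-1) U^T.
Compute U^T U =
  [3, -1]
  [-1, 9],
and U^T v = (3, -9).
Solve U^T U · c = U^T v for the coefficients: c = (9/13, -12/13). The projection is proj_W(v) = U c.
Check: (v - proj_W(v)) · u_1 = 0  (should be 0).
Check: (v - proj_W(v)) · u_2 = 0  (should be 0).
Result: proj_W(v) = (33/13, 15/13, 21/13).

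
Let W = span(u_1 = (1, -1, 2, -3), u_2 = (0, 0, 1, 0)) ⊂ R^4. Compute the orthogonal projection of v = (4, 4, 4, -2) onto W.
proj_W(v) = (6/11, -6/11, 4, -18/11)

Set up U = [u_1 | ... | u_2] ∈ R^(4×2). The projector onto W = col(U) is P = U (U^T U)^(-1) U^T.
Compute U^T U =
  [15, 2]
  [2, 1],
and U^T v = (14, 4).
Solve U^T U · c = U^T v for the coefficients: c = (6/11, 32/11). The projection is proj_W(v) = U c.
Check: (v - proj_W(v)) · u_1 = 0  (should be 0).
Check: (v - proj_W(v)) · u_2 = 0  (should be 0).
Result: proj_W(v) = (6/11, -6/11, 4, -18/11).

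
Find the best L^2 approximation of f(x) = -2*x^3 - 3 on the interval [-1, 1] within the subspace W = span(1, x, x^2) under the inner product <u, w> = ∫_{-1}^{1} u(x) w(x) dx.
g(x) = -6*x/5 - 3

The best approximation g ∈ W is the orthogonal projection of f onto W. Writing g = a_0 + a_1 x + a_2 x^2, the coefficients solve the normal equations G · a = b where
  G_{ij} = <φ_i, φ_j> and b_i = <f, φ_i>, with φ_0 = 1, φ_1 = x, φ_2 = x^2.
G =
  [2, 0, 2/3]
  [0, 2/3, 0]
  [2/3, 0, 2/5],
b = (-6, -4/5, -2).
Solving gives a_0 = -3, a_1 = -6/5, a_2 = 0, so
  g(x) = -6*x/5 - 3.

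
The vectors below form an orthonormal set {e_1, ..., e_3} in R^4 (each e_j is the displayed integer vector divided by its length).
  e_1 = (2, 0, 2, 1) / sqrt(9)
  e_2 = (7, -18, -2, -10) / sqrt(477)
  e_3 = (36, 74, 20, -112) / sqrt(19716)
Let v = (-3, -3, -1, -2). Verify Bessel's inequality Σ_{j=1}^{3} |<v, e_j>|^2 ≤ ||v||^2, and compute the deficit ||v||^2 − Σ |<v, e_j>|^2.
Σ |<v, e_j>|^2 = 566/31; ||v||^2 = 23; deficit = 147/31

Write each e_j = u_j / sqrt(<u_j, u_j>) where u_j is the displayed integer vector. Then <v, e_j> = <v, u_j> / sqrt(<u_j, u_j>), so |<v, e_j>|^2 = <v, u_j>^2 / <u_j, u_j>.
Coefficients: <v, e_1> = -10/sqrt(9), <v, e_2> = 55/sqrt(477), <v, e_3> = -126/sqrt(19716).
Square and sum: Σ |<v, e_j>|^2 = 566/31.
Compute ||v||^2 = v·v = 23.
Deficit = 23 − 566/31 = 147/31 ≥ 0, confirming Bessel's inequality. (The deficit equals ||v − Σ <v,e_j> e_j||^2, the squared distance from v to span{e_j}.)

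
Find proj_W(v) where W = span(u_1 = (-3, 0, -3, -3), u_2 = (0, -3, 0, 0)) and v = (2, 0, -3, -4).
proj_W(v) = (-5/3, 0, -5/3, -5/3)

Set up U = [u_1 | ... | u_2] ∈ R^(4×2). The projector onto W = col(U) is P = U (U^T U)^(-1) U^T.
Compute U^T U =
  [27, 0]
  [0, 9],
and U^T v = (15, 0).
Solve U^T U · c = U^T v for the coefficients: c = (5/9, 0). The projection is proj_W(v) = U c.
Check: (v - proj_W(v)) · u_1 = 0  (should be 0).
Check: (v - proj_W(v)) · u_2 = 0  (should be 0).
Result: proj_W(v) = (-5/3, 0, -5/3, -5/3).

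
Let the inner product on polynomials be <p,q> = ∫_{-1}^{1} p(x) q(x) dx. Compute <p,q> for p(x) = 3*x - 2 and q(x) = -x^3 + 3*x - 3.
<p,q> = 84/5

Expand the product: p(x)·q(x) = -3*x^4 + 2*x^3 + 9*x^2 - 15*x + 6.
∫_{-1}^{1} of each monomial x^k gives [2/(k+1) if k even, 0 if k odd]. Integrating term-by-term (or equivalently evaluating the antiderivative F(x) = -3*x^5/5 + x^4/2 + 3*x^3 - 15*x^2/2 + 6*x at the endpoints):
  F(1) − F(−1) = 7/5 − (-77/5) = 84/5.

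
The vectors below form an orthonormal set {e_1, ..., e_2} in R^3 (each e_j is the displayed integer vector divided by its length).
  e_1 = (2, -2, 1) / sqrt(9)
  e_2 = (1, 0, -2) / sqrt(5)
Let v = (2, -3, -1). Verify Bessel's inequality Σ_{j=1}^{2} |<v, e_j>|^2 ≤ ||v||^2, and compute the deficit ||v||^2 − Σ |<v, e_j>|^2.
Σ |<v, e_j>|^2 = 61/5; ||v||^2 = 14; deficit = 9/5

Write each e_j = u_j / sqrt(<u_j, u_j>) where u_j is the displayed integer vector. Then <v, e_j> = <v, u_j> / sqrt(<u_j, u_j>), so |<v, e_j>|^2 = <v, u_j>^2 / <u_j, u_j>.
Coefficients: <v, e_1> = 9/sqrt(9), <v, e_2> = 4/sqrt(5).
Square and sum: Σ |<v, e_j>|^2 = 61/5.
Compute ||v||^2 = v·v = 14.
Deficit = 14 − 61/5 = 9/5 ≥ 0, confirming Bessel's inequality. (The deficit equals ||v − Σ <v,e_j> e_j||^2, the squared distance from v to span{e_j}.)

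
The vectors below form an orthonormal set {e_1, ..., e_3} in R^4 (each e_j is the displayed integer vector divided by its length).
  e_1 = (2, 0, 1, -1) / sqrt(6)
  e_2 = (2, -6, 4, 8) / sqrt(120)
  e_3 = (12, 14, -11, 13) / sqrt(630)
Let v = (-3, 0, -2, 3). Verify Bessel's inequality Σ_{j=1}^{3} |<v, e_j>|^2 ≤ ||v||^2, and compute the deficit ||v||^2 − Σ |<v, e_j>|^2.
Σ |<v, e_j>|^2 = 2771/126; ||v||^2 = 22; deficit = 1/126

Write each e_j = u_j / sqrt(<u_j, u_j>) where u_j is the displayed integer vector. Then <v, e_j> = <v, u_j> / sqrt(<u_j, u_j>), so |<v, e_j>|^2 = <v, u_j>^2 / <u_j, u_j>.
Coefficients: <v, e_1> = -11/sqrt(6), <v, e_2> = 10/sqrt(120), <v, e_3> = 25/sqrt(630).
Square and sum: Σ |<v, e_j>|^2 = 2771/126.
Compute ||v||^2 = v·v = 22.
Deficit = 22 − 2771/126 = 1/126 ≥ 0, confirming Bessel's inequality. (The deficit equals ||v − Σ <v,e_j> e_j||^2, the squared distance from v to span{e_j}.)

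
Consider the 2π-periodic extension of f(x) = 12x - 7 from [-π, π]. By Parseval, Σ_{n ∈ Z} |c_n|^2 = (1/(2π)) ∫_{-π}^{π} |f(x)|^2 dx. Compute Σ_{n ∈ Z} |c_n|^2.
Σ |c_n|^2 = 48π^2 + 49

Expand and integrate term by term over [-π, π]:
  ∫ (12x)^2 dx = 144·(2π^3/3); ∫ 2·12·(-7)·x dx = 0 (odd integrand); ∫ (-7)^2 dx = 49·2π.
So (1/(2π)) ∫_{-π}^{π} (12x - 7)^2 dx = 144π^2/3 + 49 = 48π^2 + 49.
Parseval ⇒ Σ |c_n|^2 = 48π^2 + 49.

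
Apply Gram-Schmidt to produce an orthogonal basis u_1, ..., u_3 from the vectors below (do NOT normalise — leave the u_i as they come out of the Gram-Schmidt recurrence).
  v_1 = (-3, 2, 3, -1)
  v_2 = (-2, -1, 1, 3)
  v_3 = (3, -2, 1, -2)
Orthogonal basis:
  u_1 = (-3, 2, 3, -1)
  u_2 = (-34/23, -31/23, 11/23, 73/23)
  u_3 = (55/47, -95/47, 108/47, -31/47)

Apply the Gram-Schmidt recurrence
  u_1 = v_1
  u_i = v_i − Σ_{j<i} ((v_i · u_j) / (u_j · u_j)) · u_j.

Step by step this gives:
  u_1 = (-3, 2, 3, -1)
  u_2 = (-34/23, -31/23, 11/23, 73/23)
  u_3 = (55/47, -95/47, 108/47, -31/47)

Orthogonality check:
  u_2 · u_1 = 0 (should be 0)
  u_3 · u_1 = 0 (should be 0)
  u_3 · u_2 = 0 (should be 0)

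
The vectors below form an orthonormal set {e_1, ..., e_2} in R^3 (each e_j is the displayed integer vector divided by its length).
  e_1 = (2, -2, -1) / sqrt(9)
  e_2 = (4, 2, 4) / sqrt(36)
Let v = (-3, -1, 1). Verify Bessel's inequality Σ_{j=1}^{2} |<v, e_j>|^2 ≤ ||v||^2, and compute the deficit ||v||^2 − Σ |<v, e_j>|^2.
Σ |<v, e_j>|^2 = 50/9; ||v||^2 = 11; deficit = 49/9

Write each e_j = u_j / sqrt(<u_j, u_j>) where u_j is the displayed integer vector. Then <v, e_j> = <v, u_j> / sqrt(<u_j, u_j>), so |<v, e_j>|^2 = <v, u_j>^2 / <u_j, u_j>.
Coefficients: <v, e_1> = -5/sqrt(9), <v, e_2> = -10/sqrt(36).
Square and sum: Σ |<v, e_j>|^2 = 50/9.
Compute ||v||^2 = v·v = 11.
Deficit = 11 − 50/9 = 49/9 ≥ 0, confirming Bessel's inequality. (The deficit equals ||v − Σ <v,e_j> e_j||^2, the squared distance from v to span{e_j}.)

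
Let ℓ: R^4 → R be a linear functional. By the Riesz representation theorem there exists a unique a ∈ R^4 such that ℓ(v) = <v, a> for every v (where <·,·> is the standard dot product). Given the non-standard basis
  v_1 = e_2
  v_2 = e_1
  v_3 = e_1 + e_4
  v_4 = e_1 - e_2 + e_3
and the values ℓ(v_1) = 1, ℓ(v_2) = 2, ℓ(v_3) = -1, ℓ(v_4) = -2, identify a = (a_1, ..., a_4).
a = (2, 1, -3, -3)

Write a = (a_1, ..., a_4) in the standard basis. For each basis vector v_i, ℓ(v_i) = <v_i, a> is a linear equation in the a_j's. Collect the n equations into a matrix system V a = ℓ, where row i of V is v_i (expressed in the standard basis). Since V is invertible (lower-triangular with 1s on the diagonal, up to permutation), solve by back-substitution:
  V =
[[0, 1, 0, 0],
 [1, 0, 0, 0],
 [1, 0, 0, 1],
 [1, -1, 1, 0]]
  V a = (1, 2, -1, -2)
Solving gives a = (2, 1, -3, -3).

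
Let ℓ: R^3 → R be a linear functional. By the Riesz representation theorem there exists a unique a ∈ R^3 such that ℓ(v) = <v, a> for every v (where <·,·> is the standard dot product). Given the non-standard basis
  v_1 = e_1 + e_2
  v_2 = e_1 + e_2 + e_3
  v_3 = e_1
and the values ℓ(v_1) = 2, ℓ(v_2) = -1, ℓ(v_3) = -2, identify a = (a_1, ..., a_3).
a = (-2, 4, -3)

Write a = (a_1, ..., a_3) in the standard basis. For each basis vector v_i, ℓ(v_i) = <v_i, a> is a linear equation in the a_j's. Collect the n equations into a matrix system V a = ℓ, where row i of V is v_i (expressed in the standard basis). Since V is invertible (lower-triangular with 1s on the diagonal, up to permutation), solve by back-substitution:
  V =
[[1, 1, 0],
 [1, 1, 1],
 [1, 0, 0]]
  V a = (2, -1, -2)
Solving gives a = (-2, 4, -3).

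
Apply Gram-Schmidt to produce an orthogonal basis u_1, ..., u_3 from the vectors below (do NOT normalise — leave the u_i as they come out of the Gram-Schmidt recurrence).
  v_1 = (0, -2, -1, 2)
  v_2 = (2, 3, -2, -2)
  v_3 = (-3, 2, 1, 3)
Orthogonal basis:
  u_1 = (0, -2, -1, 2)
  u_2 = (2, 11/9, -26/9, -2/9)
  u_3 = (-247/125, 356/125, -46/125, 333/125)

Apply the Gram-Schmidt recurrence
  u_1 = v_1
  u_i = v_i − Σ_{j<i} ((v_i · u_j) / (u_j · u_j)) · u_j.

Step by step this gives:
  u_1 = (0, -2, -1, 2)
  u_2 = (2, 11/9, -26/9, -2/9)
  u_3 = (-247/125, 356/125, -46/125, 333/125)

Orthogonality check:
  u_2 · u_1 = 0 (should be 0)
  u_3 · u_1 = 0 (should be 0)
  u_3 · u_2 = 0 (should be 0)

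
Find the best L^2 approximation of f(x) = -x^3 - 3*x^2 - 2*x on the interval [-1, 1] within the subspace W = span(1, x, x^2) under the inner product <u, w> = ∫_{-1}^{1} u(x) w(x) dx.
g(x) = -3*x^2 - 13*x/5

The best approximation g ∈ W is the orthogonal projection of f onto W. Writing g = a_0 + a_1 x + a_2 x^2, the coefficients solve the normal equations G · a = b where
  G_{ij} = <φ_i, φ_j> and b_i = <f, φ_i>, with φ_0 = 1, φ_1 = x, φ_2 = x^2.
G =
  [2, 0, 2/3]
  [0, 2/3, 0]
  [2/3, 0, 2/5],
b = (-2, -26/15, -6/5).
Solving gives a_0 = 0, a_1 = -13/5, a_2 = -3, so
  g(x) = -3*x^2 - 13*x/5.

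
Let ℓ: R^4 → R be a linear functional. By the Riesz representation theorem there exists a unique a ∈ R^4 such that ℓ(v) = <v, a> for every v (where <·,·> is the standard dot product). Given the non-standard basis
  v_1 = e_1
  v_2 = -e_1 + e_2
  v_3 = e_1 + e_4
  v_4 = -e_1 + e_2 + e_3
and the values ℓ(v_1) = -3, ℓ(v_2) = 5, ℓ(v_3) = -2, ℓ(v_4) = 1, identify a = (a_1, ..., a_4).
a = (-3, 2, -4, 1)

Write a = (a_1, ..., a_4) in the standard basis. For each basis vector v_i, ℓ(v_i) = <v_i, a> is a linear equation in the a_j's. Collect the n equations into a matrix system V a = ℓ, where row i of V is v_i (expressed in the standard basis). Since V is invertible (lower-triangular with 1s on the diagonal, up to permutation), solve by back-substitution:
  V =
[[1, 0, 0, 0],
 [-1, 1, 0, 0],
 [1, 0, 0, 1],
 [-1, 1, 1, 0]]
  V a = (-3, 5, -2, 1)
Solving gives a = (-3, 2, -4, 1).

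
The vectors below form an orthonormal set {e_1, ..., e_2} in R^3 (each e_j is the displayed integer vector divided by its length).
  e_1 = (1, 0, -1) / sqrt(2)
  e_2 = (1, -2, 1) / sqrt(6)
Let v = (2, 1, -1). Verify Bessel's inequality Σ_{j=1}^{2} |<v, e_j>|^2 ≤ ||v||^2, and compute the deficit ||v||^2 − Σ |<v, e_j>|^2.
Σ |<v, e_j>|^2 = 14/3; ||v||^2 = 6; deficit = 4/3

Write each e_j = u_j / sqrt(<u_j, u_j>) where u_j is the displayed integer vector. Then <v, e_j> = <v, u_j> / sqrt(<u_j, u_j>), so |<v, e_j>|^2 = <v, u_j>^2 / <u_j, u_j>.
Coefficients: <v, e_1> = 3/sqrt(2), <v, e_2> = -1/sqrt(6).
Square and sum: Σ |<v, e_j>|^2 = 14/3.
Compute ||v||^2 = v·v = 6.
Deficit = 6 − 14/3 = 4/3 ≥ 0, confirming Bessel's inequality. (The deficit equals ||v − Σ <v,e_j> e_j||^2, the squared distance from v to span{e_j}.)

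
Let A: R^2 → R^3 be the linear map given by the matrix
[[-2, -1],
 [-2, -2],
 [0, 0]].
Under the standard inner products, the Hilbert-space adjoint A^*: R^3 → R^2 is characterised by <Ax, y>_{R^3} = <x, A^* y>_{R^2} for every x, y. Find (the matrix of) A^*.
A^* = A^T =
[[-2, -2, 0],
 [-1, -2, 0]]

For real matrices with standard dot products, the defining identity <Ax, y> = <x, A^* y> gives (Ax)^T y = x^T (A^*) y, i.e. x^T A^T y = x^T (A^*) y. Since this holds for all x, y, we must have A^* = A^T. Therefore
A^* =
[[-2, -2, 0],
 [-1, -2, 0]].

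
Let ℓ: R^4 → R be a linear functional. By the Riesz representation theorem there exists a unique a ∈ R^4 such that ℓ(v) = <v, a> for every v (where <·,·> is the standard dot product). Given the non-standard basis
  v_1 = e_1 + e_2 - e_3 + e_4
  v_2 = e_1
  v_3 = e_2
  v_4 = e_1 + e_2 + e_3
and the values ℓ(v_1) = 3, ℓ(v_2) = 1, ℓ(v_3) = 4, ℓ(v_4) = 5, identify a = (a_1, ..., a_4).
a = (1, 4, 0, -2)

Write a = (a_1, ..., a_4) in the standard basis. For each basis vector v_i, ℓ(v_i) = <v_i, a> is a linear equation in the a_j's. Collect the n equations into a matrix system V a = ℓ, where row i of V is v_i (expressed in the standard basis). Since V is invertible (lower-triangular with 1s on the diagonal, up to permutation), solve by back-substitution:
  V =
[[1, 1, -1, 1],
 [1, 0, 0, 0],
 [0, 1, 0, 0],
 [1, 1, 1, 0]]
  V a = (3, 1, 4, 5)
Solving gives a = (1, 4, 0, -2).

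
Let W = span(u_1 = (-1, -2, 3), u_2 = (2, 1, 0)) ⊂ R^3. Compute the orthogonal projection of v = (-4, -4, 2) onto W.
proj_W(v) = (-13/3, -10/3, 7/3)

Set up U = [u_1 | ... | u_2] ∈ R^(3×2). The projector onto W = col(U) is P = U (U^T U)^(-1) U^T.
Compute U^T U =
  [14, -4]
  [-4, 5],
and U^T v = (18, -12).
Solve U^T U · c = U^T v for the coefficients: c = (7/9, -16/9). The projection is proj_W(v) = U c.
Check: (v - proj_W(v)) · u_1 = 0  (should be 0).
Check: (v - proj_W(v)) · u_2 = 0  (should be 0).
Result: proj_W(v) = (-13/3, -10/3, 7/3).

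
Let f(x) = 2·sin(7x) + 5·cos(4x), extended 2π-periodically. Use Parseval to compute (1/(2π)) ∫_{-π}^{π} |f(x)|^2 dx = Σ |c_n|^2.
Σ |c_n|^2 = 29/2

Expand |f|^2 and use orthogonality of {sin(nx), cos(mx)} on [-π, π]:
  ∫_{-π}^{π} sin(nx)^2 dx = π, ∫ cos(mx)^2 dx = π, and cross terms integrate to 0.
So ∫_{-π}^{π} f(x)^2 dx = 2^2 · π + 5^2 · π = (4 + 25)π.
Divide by 2π: (4 + 25)/2 = 29/2.
By Parseval, this equals Σ |c_n|^2.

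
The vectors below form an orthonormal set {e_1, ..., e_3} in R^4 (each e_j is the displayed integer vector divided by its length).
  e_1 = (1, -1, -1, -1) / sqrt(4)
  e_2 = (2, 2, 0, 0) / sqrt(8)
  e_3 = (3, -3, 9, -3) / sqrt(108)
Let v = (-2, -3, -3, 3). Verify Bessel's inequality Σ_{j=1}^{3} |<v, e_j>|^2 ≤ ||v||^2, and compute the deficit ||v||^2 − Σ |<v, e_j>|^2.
Σ |<v, e_j>|^2 = 137/6; ||v||^2 = 31; deficit = 49/6

Write each e_j = u_j / sqrt(<u_j, u_j>) where u_j is the displayed integer vector. Then <v, e_j> = <v, u_j> / sqrt(<u_j, u_j>), so |<v, e_j>|^2 = <v, u_j>^2 / <u_j, u_j>.
Coefficients: <v, e_1> = 1/sqrt(4), <v, e_2> = -10/sqrt(8), <v, e_3> = -33/sqrt(108).
Square and sum: Σ |<v, e_j>|^2 = 137/6.
Compute ||v||^2 = v·v = 31.
Deficit = 31 − 137/6 = 49/6 ≥ 0, confirming Bessel's inequality. (The deficit equals ||v − Σ <v,e_j> e_j||^2, the squared distance from v to span{e_j}.)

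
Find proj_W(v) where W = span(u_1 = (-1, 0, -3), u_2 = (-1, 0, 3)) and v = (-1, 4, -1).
proj_W(v) = (-1, 0, -1)

Set up U = [u_1 | ... | u_2] ∈ R^(3×2). The projector onto W = col(U) is P = U (U^T U)^(-1) U^T.
Compute U^T U =
  [10, -8]
  [-8, 10],
and U^T v = (4, -2).
Solve U^T U · c = U^T v for the coefficients: c = (2/3, 1/3). The projection is proj_W(v) = U c.
Check: (v - proj_W(v)) · u_1 = 0  (should be 0).
Check: (v - proj_W(v)) · u_2 = 0  (should be 0).
Result: proj_W(v) = (-1, 0, -1).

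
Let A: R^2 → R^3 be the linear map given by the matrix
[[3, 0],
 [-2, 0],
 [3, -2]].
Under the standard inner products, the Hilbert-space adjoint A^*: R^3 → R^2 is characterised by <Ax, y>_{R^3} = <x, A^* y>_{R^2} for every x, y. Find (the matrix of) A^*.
A^* = A^T =
[[3, -2, 3],
 [0, 0, -2]]

For real matrices with standard dot products, the defining identity <Ax, y> = <x, A^* y> gives (Ax)^T y = x^T (A^*) y, i.e. x^T A^T y = x^T (A^*) y. Since this holds for all x, y, we must have A^* = A^T. Therefore
A^* =
[[3, -2, 3],
 [0, 0, -2]].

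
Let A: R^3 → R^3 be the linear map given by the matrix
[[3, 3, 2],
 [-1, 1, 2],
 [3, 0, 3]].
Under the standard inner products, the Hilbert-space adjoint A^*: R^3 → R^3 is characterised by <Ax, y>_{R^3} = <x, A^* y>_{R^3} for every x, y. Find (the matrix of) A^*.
A^* = A^T =
[[3, -1, 3],
 [3, 1, 0],
 [2, 2, 3]]

For real matrices with standard dot products, the defining identity <Ax, y> = <x, A^* y> gives (Ax)^T y = x^T (A^*) y, i.e. x^T A^T y = x^T (A^*) y. Since this holds for all x, y, we must have A^* = A^T. Therefore
A^* =
[[3, -1, 3],
 [3, 1, 0],
 [2, 2, 3]].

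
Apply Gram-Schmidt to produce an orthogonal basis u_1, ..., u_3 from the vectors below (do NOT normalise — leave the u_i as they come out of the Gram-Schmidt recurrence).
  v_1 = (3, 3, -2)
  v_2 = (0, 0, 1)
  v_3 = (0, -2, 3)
Orthogonal basis:
  u_1 = (3, 3, -2)
  u_2 = (3/11, 3/11, 9/11)
  u_3 = (1, -1, 0)

Apply the Gram-Schmidt recurrence
  u_1 = v_1
  u_i = v_i − Σ_{j<i} ((v_i · u_j) / (u_j · u_j)) · u_j.

Step by step this gives:
  u_1 = (3, 3, -2)
  u_2 = (3/11, 3/11, 9/11)
  u_3 = (1, -1, 0)

Orthogonality check:
  u_2 · u_1 = 0 (should be 0)
  u_3 · u_1 = 0 (should be 0)
  u_3 · u_2 = 0 (should be 0)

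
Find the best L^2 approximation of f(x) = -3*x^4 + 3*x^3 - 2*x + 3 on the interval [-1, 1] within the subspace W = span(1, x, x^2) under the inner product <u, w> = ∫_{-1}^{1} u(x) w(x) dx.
g(x) = -18*x^2/7 - x/5 + 114/35

The best approximation g ∈ W is the orthogonal projection of f onto W. Writing g = a_0 + a_1 x + a_2 x^2, the coefficients solve the normal equations G · a = b where
  G_{ij} = <φ_i, φ_j> and b_i = <f, φ_i>, with φ_0 = 1, φ_1 = x, φ_2 = x^2.
G =
  [2, 0, 2/3]
  [0, 2/3, 0]
  [2/3, 0, 2/5],
b = (24/5, -2/15, 8/7).
Solving gives a_0 = 114/35, a_1 = -1/5, a_2 = -18/7, so
  g(x) = -18*x^2/7 - x/5 + 114/35.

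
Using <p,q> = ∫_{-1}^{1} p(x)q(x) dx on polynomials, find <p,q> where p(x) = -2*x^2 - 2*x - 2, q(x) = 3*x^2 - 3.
<p,q> = 48/5

Expand the product: p(x)·q(x) = -6*x^4 - 6*x^3 + 6*x + 6.
∫_{-1}^{1} of each monomial x^k gives [2/(k+1) if k even, 0 if k odd]. Integrating term-by-term (or equivalently evaluating the antiderivative F(x) = -6*x^5/5 - 3*x^4/2 + 3*x^2 + 6*x at the endpoints):
  F(1) − F(−1) = 63/10 − (-33/10) = 48/5.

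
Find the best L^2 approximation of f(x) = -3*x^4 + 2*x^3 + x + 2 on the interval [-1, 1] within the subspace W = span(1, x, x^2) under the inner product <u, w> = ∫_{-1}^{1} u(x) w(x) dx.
g(x) = -18*x^2/7 + 11*x/5 + 79/35

The best approximation g ∈ W is the orthogonal projection of f onto W. Writing g = a_0 + a_1 x + a_2 x^2, the coefficients solve the normal equations G · a = b where
  G_{ij} = <φ_i, φ_j> and b_i = <f, φ_i>, with φ_0 = 1, φ_1 = x, φ_2 = x^2.
G =
  [2, 0, 2/3]
  [0, 2/3, 0]
  [2/3, 0, 2/5],
b = (14/5, 22/15, 10/21).
Solving gives a_0 = 79/35, a_1 = 11/5, a_2 = -18/7, so
  g(x) = -18*x^2/7 + 11*x/5 + 79/35.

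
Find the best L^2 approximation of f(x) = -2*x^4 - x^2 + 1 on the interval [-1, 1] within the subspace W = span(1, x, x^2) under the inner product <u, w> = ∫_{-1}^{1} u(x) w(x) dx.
g(x) = 41/35 - 19*x^2/7

The best approximation g ∈ W is the orthogonal projection of f onto W. Writing g = a_0 + a_1 x + a_2 x^2, the coefficients solve the normal equations G · a = b where
  G_{ij} = <φ_i, φ_j> and b_i = <f, φ_i>, with φ_0 = 1, φ_1 = x, φ_2 = x^2.
G =
  [2, 0, 2/3]
  [0, 2/3, 0]
  [2/3, 0, 2/5],
b = (8/15, 0, -32/105).
Solving gives a_0 = 41/35, a_1 = 0, a_2 = -19/7, so
  g(x) = 41/35 - 19*x^2/7.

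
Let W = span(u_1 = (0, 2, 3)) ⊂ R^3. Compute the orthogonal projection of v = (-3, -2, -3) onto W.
proj_W(v) = (0, -2, -3)

Set up U = [u_1 | ... | u_1] ∈ R^(3×1). The projector onto W = col(U) is P = U (U^T U)^(-1) U^T.
Compute U^T U =
  [13],
and U^T v = (-13).
Solve U^T U · c = U^T v for the coefficients: c = (-1). The projection is proj_W(v) = U c.
Check: (v - proj_W(v)) · u_1 = 0  (should be 0).
Result: proj_W(v) = (0, -2, -3).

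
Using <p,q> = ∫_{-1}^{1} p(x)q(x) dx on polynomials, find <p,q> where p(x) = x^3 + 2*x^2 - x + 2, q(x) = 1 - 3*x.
<p,q> = 92/15

Expand the product: p(x)·q(x) = -3*x^4 - 5*x^3 + 5*x^2 - 7*x + 2.
∫_{-1}^{1} of each monomial x^k gives [2/(k+1) if k even, 0 if k odd]. Integrating term-by-term (or equivalently evaluating the antiderivative F(x) = -3*x^5/5 - 5*x^4/4 + 5*x^3/3 - 7*x^2/2 + 2*x at the endpoints):
  F(1) − F(−1) = -101/60 − (-469/60) = 92/15.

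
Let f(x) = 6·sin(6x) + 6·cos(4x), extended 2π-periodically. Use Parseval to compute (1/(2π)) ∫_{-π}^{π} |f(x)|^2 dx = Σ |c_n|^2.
Σ |c_n|^2 = 36

Expand |f|^2 and use orthogonality of {sin(nx), cos(mx)} on [-π, π]:
  ∫_{-π}^{π} sin(nx)^2 dx = π, ∫ cos(mx)^2 dx = π, and cross terms integrate to 0.
So ∫_{-π}^{π} f(x)^2 dx = 6^2 · π + 6^2 · π = (36 + 36)π.
Divide by 2π: (36 + 36)/2 = 36.
By Parseval, this equals Σ |c_n|^2.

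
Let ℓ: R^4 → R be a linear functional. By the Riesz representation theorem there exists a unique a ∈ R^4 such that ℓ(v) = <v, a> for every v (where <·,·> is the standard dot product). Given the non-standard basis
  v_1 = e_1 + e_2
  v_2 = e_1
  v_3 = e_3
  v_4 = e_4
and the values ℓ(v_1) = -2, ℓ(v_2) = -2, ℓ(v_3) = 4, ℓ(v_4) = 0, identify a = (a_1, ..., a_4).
a = (-2, 0, 4, 0)

Write a = (a_1, ..., a_4) in the standard basis. For each basis vector v_i, ℓ(v_i) = <v_i, a> is a linear equation in the a_j's. Collect the n equations into a matrix system V a = ℓ, where row i of V is v_i (expressed in the standard basis). Since V is invertible (lower-triangular with 1s on the diagonal, up to permutation), solve by back-substitution:
  V =
[[1, 1, 0, 0],
 [1, 0, 0, 0],
 [0, 0, 1, 0],
 [0, 0, 0, 1]]
  V a = (-2, -2, 4, 0)
Solving gives a = (-2, 0, 4, 0).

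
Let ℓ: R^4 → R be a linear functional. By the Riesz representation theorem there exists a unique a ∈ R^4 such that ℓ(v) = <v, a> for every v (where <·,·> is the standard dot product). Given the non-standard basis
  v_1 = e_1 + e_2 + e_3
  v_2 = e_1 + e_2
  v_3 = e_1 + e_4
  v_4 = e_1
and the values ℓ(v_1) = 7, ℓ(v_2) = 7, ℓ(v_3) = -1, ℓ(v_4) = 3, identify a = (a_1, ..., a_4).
a = (3, 4, 0, -4)

Write a = (a_1, ..., a_4) in the standard basis. For each basis vector v_i, ℓ(v_i) = <v_i, a> is a linear equation in the a_j's. Collect the n equations into a matrix system V a = ℓ, where row i of V is v_i (expressed in the standard basis). Since V is invertible (lower-triangular with 1s on the diagonal, up to permutation), solve by back-substitution:
  V =
[[1, 1, 1, 0],
 [1, 1, 0, 0],
 [1, 0, 0, 1],
 [1, 0, 0, 0]]
  V a = (7, 7, -1, 3)
Solving gives a = (3, 4, 0, -4).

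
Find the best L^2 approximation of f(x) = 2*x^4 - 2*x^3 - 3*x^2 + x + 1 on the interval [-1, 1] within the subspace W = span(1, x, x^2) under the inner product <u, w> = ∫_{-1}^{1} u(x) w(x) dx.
g(x) = -9*x^2/7 - x/5 + 29/35

The best approximation g ∈ W is the orthogonal projection of f onto W. Writing g = a_0 + a_1 x + a_2 x^2, the coefficients solve the normal equations G · a = b where
  G_{ij} = <φ_i, φ_j> and b_i = <f, φ_i>, with φ_0 = 1, φ_1 = x, φ_2 = x^2.
G =
  [2, 0, 2/3]
  [0, 2/3, 0]
  [2/3, 0, 2/5],
b = (4/5, -2/15, 4/105).
Solving gives a_0 = 29/35, a_1 = -1/5, a_2 = -9/7, so
  g(x) = -9*x^2/7 - x/5 + 29/35.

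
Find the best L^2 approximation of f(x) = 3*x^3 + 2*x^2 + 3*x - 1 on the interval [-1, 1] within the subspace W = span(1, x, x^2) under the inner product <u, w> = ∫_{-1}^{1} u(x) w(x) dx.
g(x) = 2*x^2 + 24*x/5 - 1

The best approximation g ∈ W is the orthogonal projection of f onto W. Writing g = a_0 + a_1 x + a_2 x^2, the coefficients solve the normal equations G · a = b where
  G_{ij} = <φ_i, φ_j> and b_i = <f, φ_i>, with φ_0 = 1, φ_1 = x, φ_2 = x^2.
G =
  [2, 0, 2/3]
  [0, 2/3, 0]
  [2/3, 0, 2/5],
b = (-2/3, 16/5, 2/15).
Solving gives a_0 = -1, a_1 = 24/5, a_2 = 2, so
  g(x) = 2*x^2 + 24*x/5 - 1.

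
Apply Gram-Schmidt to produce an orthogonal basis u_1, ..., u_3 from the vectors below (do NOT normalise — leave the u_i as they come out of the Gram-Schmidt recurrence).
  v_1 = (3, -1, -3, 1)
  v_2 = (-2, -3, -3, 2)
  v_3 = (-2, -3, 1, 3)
Orthogonal basis:
  u_1 = (3, -1, -3, 1)
  u_2 = (-16/5, -13/5, -9/5, 8/5)
  u_3 = (197/228, -271/228, 145/76, 443/228)

Apply the Gram-Schmidt recurrence
  u_1 = v_1
  u_i = v_i − Σ_{j<i} ((v_i · u_j) / (u_j · u_j)) · u_j.

Step by step this gives:
  u_1 = (3, -1, -3, 1)
  u_2 = (-16/5, -13/5, -9/5, 8/5)
  u_3 = (197/228, -271/228, 145/76, 443/228)

Orthogonality check:
  u_2 · u_1 = 0 (should be 0)
  u_3 · u_1 = 0 (should be 0)
  u_3 · u_2 = 0 (should be 0)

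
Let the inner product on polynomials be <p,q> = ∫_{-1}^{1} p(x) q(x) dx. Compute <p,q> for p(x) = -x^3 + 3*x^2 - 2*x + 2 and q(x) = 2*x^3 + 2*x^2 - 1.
<p,q> = -326/105

Expand the product: p(x)·q(x) = -2*x^6 + 4*x^5 + 2*x^4 + x^3 + x^2 + 2*x - 2.
∫_{-1}^{1} of each monomial x^k gives [2/(k+1) if k even, 0 if k odd]. Integrating term-by-term (or equivalently evaluating the antiderivative F(x) = -2*x^7/7 + 2*x^6/3 + 2*x^5/5 + x^4/4 + x^3/3 + x^2 - 2*x at the endpoints):
  F(1) − F(−1) = 51/140 − (1457/420) = -326/105.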